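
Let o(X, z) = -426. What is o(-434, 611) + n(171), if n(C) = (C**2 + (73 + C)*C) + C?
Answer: 70710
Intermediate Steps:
n(C) = C + C**2 + C*(73 + C) (n(C) = (C**2 + C*(73 + C)) + C = C + C**2 + C*(73 + C))
o(-434, 611) + n(171) = -426 + 2*171*(37 + 171) = -426 + 2*171*208 = -426 + 71136 = 70710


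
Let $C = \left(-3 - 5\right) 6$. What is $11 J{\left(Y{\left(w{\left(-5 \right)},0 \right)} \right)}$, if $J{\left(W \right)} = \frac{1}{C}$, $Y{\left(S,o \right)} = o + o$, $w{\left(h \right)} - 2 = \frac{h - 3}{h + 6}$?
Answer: $- \frac{11}{48} \approx -0.22917$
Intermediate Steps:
$C = -48$ ($C = \left(-8\right) 6 = -48$)
$w{\left(h \right)} = 2 + \frac{-3 + h}{6 + h}$ ($w{\left(h \right)} = 2 + \frac{h - 3}{h + 6} = 2 + \frac{-3 + h}{6 + h}$)
$Y{\left(S,o \right)} = 2 o$
$J{\left(W \right)} = - \frac{1}{48}$ ($J{\left(W \right)} = \frac{1}{-48} = - \frac{1}{48}$)
$11 J{\left(Y{\left(w{\left(-5 \right)},0 \right)} \right)} = 11 \left(- \frac{1}{48}\right) = - \frac{11}{48}$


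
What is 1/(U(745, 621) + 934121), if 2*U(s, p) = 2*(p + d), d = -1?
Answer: 1/934741 ≈ 1.0698e-6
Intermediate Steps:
U(s, p) = -1 + p (U(s, p) = (2*(p - 1))/2 = (2*(-1 + p))/2 = (-2 + 2*p)/2 = -1 + p)
1/(U(745, 621) + 934121) = 1/((-1 + 621) + 934121) = 1/(620 + 934121) = 1/934741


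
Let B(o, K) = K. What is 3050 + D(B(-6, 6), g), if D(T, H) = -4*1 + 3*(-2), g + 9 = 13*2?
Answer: 3040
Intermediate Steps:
g = 17 (g = -9 + 13*2 = -9 + 26 = 17)
D(T, H) = -10 (D(T, H) = -4 - 6 = -10)
3050 + D(B(-6, 6), g) = 3050 - 10 = 3040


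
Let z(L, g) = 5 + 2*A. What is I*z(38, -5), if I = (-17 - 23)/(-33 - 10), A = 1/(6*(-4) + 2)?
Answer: 2160/473 ≈ 4.5666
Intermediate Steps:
A = -1/22 (A = 1/(-24 + 2) = 1/(-22) = -1/22 ≈ -0.045455)
I = 40/43 (I = -40/(-43) = -40*(-1/43) = 40/43 ≈ 0.93023)
z(L, g) = 54/11 (z(L, g) = 5 + 2*(-1/22) = 5 - 1/11 = 54/11)
I*z(38, -5) = (40/43)*(54/11) = 2160/473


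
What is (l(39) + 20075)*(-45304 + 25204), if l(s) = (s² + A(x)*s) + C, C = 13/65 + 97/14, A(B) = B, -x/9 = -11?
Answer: -3582802890/7 ≈ -5.1183e+8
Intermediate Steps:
x = 99 (x = -9*(-11) = 99)
C = 499/70 (C = 13*(1/65) + 97*(1/14) = ⅕ + 97/14 = 499/70 ≈ 7.1286)
l(s) = 499/70 + s² + 99*s (l(s) = (s² + 99*s) + 499/70 = 499/70 + s² + 99*s)
(l(39) + 20075)*(-45304 + 25204) = ((499/70 + 39² + 99*39) + 20075)*(-45304 + 25204) = ((499/70 + 1521 + 3861) + 20075)*(-20100) = (377239/70 + 20075)*(-20100) = (1782489/70)*(-20100) = -3582802890/7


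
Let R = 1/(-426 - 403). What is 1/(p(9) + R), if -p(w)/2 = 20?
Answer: -829/33161 ≈ -0.024999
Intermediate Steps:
p(w) = -40 (p(w) = -2*20 = -40)
R = -1/829 (R = 1/(-829) = -1/829 ≈ -0.0012063)
1/(p(9) + R) = 1/(-40 - 1/829) = 1/(-33161/829) = -829/33161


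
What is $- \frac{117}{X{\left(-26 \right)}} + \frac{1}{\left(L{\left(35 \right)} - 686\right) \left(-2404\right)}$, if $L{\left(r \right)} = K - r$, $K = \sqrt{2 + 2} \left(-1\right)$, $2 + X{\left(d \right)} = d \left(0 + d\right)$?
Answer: $- \frac{101678045}{585737004} \approx -0.17359$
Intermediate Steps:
$X{\left(d \right)} = -2 + d^{2}$ ($X{\left(d \right)} = -2 + d \left(0 + d\right) = -2 + d d = -2 + d^{2}$)
$K = -2$ ($K = \sqrt{4} \left(-1\right) = 2 \left(-1\right) = -2$)
$L{\left(r \right)} = -2 - r$
$- \frac{117}{X{\left(-26 \right)}} + \frac{1}{\left(L{\left(35 \right)} - 686\right) \left(-2404\right)} = - \frac{117}{-2 + \left(-26\right)^{2}} + \frac{1}{\left(\left(-2 - 35\right) - 686\right) \left(-2404\right)} = - \frac{117}{-2 + 676} + \frac{1}{\left(-2 - 35\right) - 686} \left(- \frac{1}{2404}\right) = - \frac{117}{674} + \frac{1}{-37 - 686} \left(- \frac{1}{2404}\right) = \left(-117\right) \frac{1}{674} + \frac{1}{-723} \left(- \frac{1}{2404}\right) = - \frac{117}{674} - - \frac{1}{1738092} = - \frac{117}{674} + \frac{1}{1738092} = - \frac{101678045}{585737004}$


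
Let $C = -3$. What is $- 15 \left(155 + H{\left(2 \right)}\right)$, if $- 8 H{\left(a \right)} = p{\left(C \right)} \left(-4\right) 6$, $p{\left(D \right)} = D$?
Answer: $-2190$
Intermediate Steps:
$H{\left(a \right)} = -9$ ($H{\left(a \right)} = - \frac{\left(-3\right) \left(-4\right) 6}{8} = - \frac{12 \cdot 6}{8} = \left(- \frac{1}{8}\right) 72 = -9$)
$- 15 \left(155 + H{\left(2 \right)}\right) = - 15 \left(155 - 9\right) = \left(-15\right) 146 = -2190$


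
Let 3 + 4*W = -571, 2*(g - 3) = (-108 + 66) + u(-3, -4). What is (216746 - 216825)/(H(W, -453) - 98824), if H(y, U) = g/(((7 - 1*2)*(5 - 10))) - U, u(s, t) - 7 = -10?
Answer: 3950/4918511 ≈ 0.00080309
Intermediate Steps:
u(s, t) = -3 (u(s, t) = 7 - 10 = -3)
g = -39/2 (g = 3 + ((-108 + 66) - 3)/2 = 3 + (-42 - 3)/2 = 3 + (½)*(-45) = 3 - 45/2 = -39/2 ≈ -19.500)
W = -287/2 (W = -¾ + (¼)*(-571) = -¾ - 571/4 = -287/2 ≈ -143.50)
H(y, U) = 39/50 - U (H(y, U) = -39*1/((5 - 10)*(7 - 1*2))/2 - U = -39*(-1/(5*(7 - 2)))/2 - U = -39/(2*(5*(-5))) - U = -39/2/(-25) - U = -39/2*(-1/25) - U = 39/50 - U)
(216746 - 216825)/(H(W, -453) - 98824) = (216746 - 216825)/((39/50 - 1*(-453)) - 98824) = -79/((39/50 + 453) - 98824) = -79/(22689/50 - 98824) = -79/(-4918511/50) = -79*(-50/4918511) = 3950/4918511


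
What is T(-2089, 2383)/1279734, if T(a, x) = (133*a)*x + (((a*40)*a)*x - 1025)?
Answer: 207653431562/639867 ≈ 3.2453e+5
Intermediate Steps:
T(a, x) = -1025 + 40*x*a² + 133*a*x (T(a, x) = 133*a*x + (((40*a)*a)*x - 1025) = 133*a*x + ((40*a²)*x - 1025) = 133*a*x + (40*x*a² - 1025) = 133*a*x + (-1025 + 40*x*a²) = -1025 + 40*x*a² + 133*a*x)
T(-2089, 2383)/1279734 = (-1025 + 40*2383*(-2089)² + 133*(-2089)*2383)/1279734 = (-1025 + 40*2383*4363921 - 662085571)*(1/1279734) = (-1025 + 415968949720 - 662085571)*(1/1279734) = 415306863124*(1/1279734) = 207653431562/639867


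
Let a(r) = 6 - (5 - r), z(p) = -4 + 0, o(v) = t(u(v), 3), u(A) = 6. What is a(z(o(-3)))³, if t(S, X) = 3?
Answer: -27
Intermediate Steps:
o(v) = 3
z(p) = -4
a(r) = 1 + r (a(r) = 6 + (-5 + r) = 1 + r)
a(z(o(-3)))³ = (1 - 4)³ = (-3)³ = -27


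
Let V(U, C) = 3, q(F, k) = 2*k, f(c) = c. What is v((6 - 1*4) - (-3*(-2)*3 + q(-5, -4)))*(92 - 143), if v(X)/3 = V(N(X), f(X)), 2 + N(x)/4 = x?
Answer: -459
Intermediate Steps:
N(x) = -8 + 4*x
v(X) = 9 (v(X) = 3*3 = 9)
v((6 - 1*4) - (-3*(-2)*3 + q(-5, -4)))*(92 - 143) = 9*(92 - 143) = 9*(-51) = -459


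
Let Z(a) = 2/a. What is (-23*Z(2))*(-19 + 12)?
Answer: 161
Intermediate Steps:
(-23*Z(2))*(-19 + 12) = (-46/2)*(-19 + 12) = -46/2*(-7) = -23*1*(-7) = -23*(-7) = 161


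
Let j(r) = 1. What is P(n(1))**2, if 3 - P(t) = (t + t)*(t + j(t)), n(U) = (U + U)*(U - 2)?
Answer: 1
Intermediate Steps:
n(U) = 2*U*(-2 + U) (n(U) = (2*U)*(-2 + U) = 2*U*(-2 + U))
P(t) = 3 - 2*t*(1 + t) (P(t) = 3 - (t + t)*(t + 1) = 3 - 2*t*(1 + t))
P(n(1))**2 = (3 - 4*(-2 + 1) - 2*4*(-2 + 1)**2)**2 = (3 - 4*(-1) - 2*(2*1*(-1))**2)**2 = (3 - 2*(-2) - 2*(-2)**2)**2 = (3 + 4 - 2*4)**2 = (3 + 4 - 8)**2 = (-1)**2 = 1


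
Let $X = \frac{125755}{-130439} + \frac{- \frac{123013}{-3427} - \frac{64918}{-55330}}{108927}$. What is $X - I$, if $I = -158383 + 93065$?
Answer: $\frac{87986137458849889748477}{1347062612001221115} \approx 65317.0$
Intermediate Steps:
$I = -65318$
$X = - \frac{1298231845871041093}{1347062612001221115}$ ($X = 125755 \left(- \frac{1}{130439}\right) + \left(\left(-123013\right) \left(- \frac{1}{3427}\right) - - \frac{32459}{27665}\right) \frac{1}{108927} = - \frac{125755}{130439} + \left(\frac{123013}{3427} + \frac{32459}{27665}\right) \frac{1}{108927} = - \frac{125755}{130439} + \frac{3514391638}{94807955} \cdot \frac{1}{108927} = - \frac{125755}{130439} + \frac{3514391638}{10327146114285} = - \frac{1298231845871041093}{1347062612001221115} \approx -0.96375$)
$X - I = - \frac{1298231845871041093}{1347062612001221115} - -65318 = - \frac{1298231845871041093}{1347062612001221115} + 65318 = \frac{87986137458849889748477}{1347062612001221115}$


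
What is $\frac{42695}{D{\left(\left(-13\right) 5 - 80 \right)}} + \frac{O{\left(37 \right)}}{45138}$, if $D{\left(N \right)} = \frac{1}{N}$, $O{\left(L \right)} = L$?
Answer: $- \frac{279439201913}{45138} \approx -6.1908 \cdot 10^{6}$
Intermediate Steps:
$\frac{42695}{D{\left(\left(-13\right) 5 - 80 \right)}} + \frac{O{\left(37 \right)}}{45138} = \frac{42695}{\frac{1}{\left(-13\right) 5 - 80}} + \frac{37}{45138} = \frac{42695}{\frac{1}{-65 - 80}} + 37 \cdot \frac{1}{45138} = \frac{42695}{\frac{1}{-145}} + \frac{37}{45138} = \frac{42695}{- \frac{1}{145}} + \frac{37}{45138} = 42695 \left(-145\right) + \frac{37}{45138} = -6190775 + \frac{37}{45138} = - \frac{279439201913}{45138}$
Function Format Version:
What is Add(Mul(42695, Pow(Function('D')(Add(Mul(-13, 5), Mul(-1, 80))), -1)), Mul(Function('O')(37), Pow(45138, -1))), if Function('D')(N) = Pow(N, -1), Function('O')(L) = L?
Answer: Rational(-279439201913, 45138) ≈ -6.1908e+6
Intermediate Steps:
Add(Mul(42695, Pow(Function('D')(Add(Mul(-13, 5), Mul(-1, 80))), -1)), Mul(Function('O')(37), Pow(45138, -1))) = Add(Mul(42695, Pow(Pow(Add(Mul(-13, 5), Mul(-1, 80)), -1), -1)), Mul(37, Pow(45138, -1))) = Add(Mul(42695, Pow(Pow(Add(-65, -80), -1), -1)), Mul(37, Rational(1, 45138))) = Add(Mul(42695, Pow(Pow(-145, -1), -1)), Rational(37, 45138)) = Add(Mul(42695, Pow(Rational(-1, 145), -1)), Rational(37, 45138)) = Add(Mul(42695, -145), Rational(37, 45138)) = Add(-6190775, Rational(37, 45138)) = Rational(-279439201913, 45138)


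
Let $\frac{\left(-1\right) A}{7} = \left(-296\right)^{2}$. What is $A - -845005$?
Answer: $231693$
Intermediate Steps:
$A = -613312$ ($A = - 7 \left(-296\right)^{2} = \left(-7\right) 87616 = -613312$)
$A - -845005 = -613312 - -845005 = -613312 + 845005 = 231693$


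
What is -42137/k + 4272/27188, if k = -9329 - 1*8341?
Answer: 305276749/120102990 ≈ 2.5418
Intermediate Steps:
k = -17670 (k = -9329 - 8341 = -17670)
-42137/k + 4272/27188 = -42137/(-17670) + 4272/27188 = -42137*(-1/17670) + 4272*(1/27188) = 42137/17670 + 1068/6797 = 305276749/120102990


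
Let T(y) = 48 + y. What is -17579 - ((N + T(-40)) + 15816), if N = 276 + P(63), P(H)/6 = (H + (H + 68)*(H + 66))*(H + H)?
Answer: -12856951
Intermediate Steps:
P(H) = 12*H*(H + (66 + H)*(68 + H)) (P(H) = 6*((H + (H + 68)*(H + 66))*(H + H)) = 6*((H + (68 + H)*(66 + H))*(2*H)) = 6*((H + (66 + H)*(68 + H))*(2*H)) = 6*(2*H*(H + (66 + H)*(68 + H))) = 12*H*(H + (66 + H)*(68 + H)))
N = 12823548 (N = 276 + 12*63*(4488 + 63**2 + 135*63) = 276 + 12*63*(4488 + 3969 + 8505) = 276 + 12*63*16962 = 276 + 12823272 = 12823548)
-17579 - ((N + T(-40)) + 15816) = -17579 - ((12823548 + (48 - 40)) + 15816) = -17579 - ((12823548 + 8) + 15816) = -17579 - (12823556 + 15816) = -17579 - 1*12839372 = -17579 - 12839372 = -12856951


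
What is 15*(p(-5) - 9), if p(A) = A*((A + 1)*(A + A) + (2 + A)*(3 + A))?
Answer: -3585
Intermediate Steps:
p(A) = A*((2 + A)*(3 + A) + 2*A*(1 + A)) (p(A) = A*((1 + A)*(2*A) + (2 + A)*(3 + A)) = A*(2*A*(1 + A) + (2 + A)*(3 + A)) = A*((2 + A)*(3 + A) + 2*A*(1 + A)))
15*(p(-5) - 9) = 15*(-5*(6 + 3*(-5)**2 + 7*(-5)) - 9) = 15*(-5*(6 + 3*25 - 35) - 9) = 15*(-5*(6 + 75 - 35) - 9) = 15*(-5*46 - 9) = 15*(-230 - 9) = 15*(-239) = -3585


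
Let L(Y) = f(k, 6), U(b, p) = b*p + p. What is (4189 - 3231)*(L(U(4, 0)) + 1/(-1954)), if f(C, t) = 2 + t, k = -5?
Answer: 7487249/977 ≈ 7663.5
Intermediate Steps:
U(b, p) = p + b*p
L(Y) = 8 (L(Y) = 2 + 6 = 8)
(4189 - 3231)*(L(U(4, 0)) + 1/(-1954)) = (4189 - 3231)*(8 + 1/(-1954)) = 958*(8 - 1/1954) = 958*(15631/1954) = 7487249/977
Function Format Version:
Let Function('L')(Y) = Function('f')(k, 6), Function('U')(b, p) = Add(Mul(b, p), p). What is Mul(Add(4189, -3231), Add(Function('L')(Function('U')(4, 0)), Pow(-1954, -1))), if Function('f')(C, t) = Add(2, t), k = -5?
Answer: Rational(7487249, 977) ≈ 7663.5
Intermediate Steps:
Function('U')(b, p) = Add(p, Mul(b, p))
Function('L')(Y) = 8 (Function('L')(Y) = Add(2, 6) = 8)
Mul(Add(4189, -3231), Add(Function('L')(Function('U')(4, 0)), Pow(-1954, -1))) = Mul(Add(4189, -3231), Add(8, Pow(-1954, -1))) = Mul(958, Add(8, Rational(-1, 1954))) = Mul(958, Rational(15631, 1954)) = Rational(7487249, 977)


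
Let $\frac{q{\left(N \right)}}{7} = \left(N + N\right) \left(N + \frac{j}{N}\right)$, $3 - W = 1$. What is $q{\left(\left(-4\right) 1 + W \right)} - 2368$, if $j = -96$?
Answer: $-3656$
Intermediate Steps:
$W = 2$ ($W = 3 - 1 = 2$)
$q{\left(N \right)} = 14 N \left(N - \frac{96}{N}\right)$ ($q{\left(N \right)} = 7 \left(N + N\right) \left(N - \frac{96}{N}\right) = 7 \cdot 2 N \left(N - \frac{96}{N}\right) = 14 N \left(N - \frac{96}{N}\right)$)
$q{\left(\left(-4\right) 1 + W \right)} - 2368 = \left(-1344 + 14 \left(\left(-4\right) 1 + 2\right)^{2}\right) - 2368 = \left(-1344 + 14 \left(-4 + 2\right)^{2}\right) - 2368 = \left(-1344 + 14 \left(-2\right)^{2}\right) - 2368 = \left(-1344 + 14 \cdot 4\right) - 2368 = \left(-1344 + 56\right) - 2368 = -1288 - 2368 = -3656$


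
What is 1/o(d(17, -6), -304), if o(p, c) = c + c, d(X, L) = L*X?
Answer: -1/608 ≈ -0.0016447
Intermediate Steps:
o(p, c) = 2*c
1/o(d(17, -6), -304) = 1/(2*(-304)) = 1/(-608) = -1/608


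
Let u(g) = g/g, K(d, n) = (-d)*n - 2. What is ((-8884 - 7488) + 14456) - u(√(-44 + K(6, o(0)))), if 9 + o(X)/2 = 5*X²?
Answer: -1917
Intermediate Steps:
o(X) = -18 + 10*X² (o(X) = -18 + 2*(5*X²) = -18 + 10*X²)
K(d, n) = -2 - d*n (K(d, n) = -d*n - 2 = -2 - d*n)
u(g) = 1
((-8884 - 7488) + 14456) - u(√(-44 + K(6, o(0)))) = ((-8884 - 7488) + 14456) - 1*1 = (-16372 + 14456) - 1 = -1916 - 1 = -1917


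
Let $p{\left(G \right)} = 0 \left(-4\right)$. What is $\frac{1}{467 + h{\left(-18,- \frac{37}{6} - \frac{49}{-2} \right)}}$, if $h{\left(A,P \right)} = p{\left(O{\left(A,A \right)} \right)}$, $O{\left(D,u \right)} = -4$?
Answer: $\frac{1}{467} \approx 0.0021413$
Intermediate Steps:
$p{\left(G \right)} = 0$
$h{\left(A,P \right)} = 0$
$\frac{1}{467 + h{\left(-18,- \frac{37}{6} - \frac{49}{-2} \right)}} = \frac{1}{467 + 0} = \frac{1}{467}$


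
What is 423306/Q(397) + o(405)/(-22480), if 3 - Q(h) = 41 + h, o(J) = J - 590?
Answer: -634389227/651920 ≈ -973.11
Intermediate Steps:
o(J) = -590 + J
Q(h) = -38 - h (Q(h) = 3 - (41 + h) = 3 + (-41 - h) = -38 - h)
423306/Q(397) + o(405)/(-22480) = 423306/(-38 - 1*397) + (-590 + 405)/(-22480) = 423306/(-38 - 397) - 185*(-1/22480) = 423306/(-435) + 37/4496 = 423306*(-1/435) + 37/4496 = -141102/145 + 37/4496 = -634389227/651920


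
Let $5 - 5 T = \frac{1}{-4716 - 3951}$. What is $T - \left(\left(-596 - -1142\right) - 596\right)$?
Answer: $\frac{2210086}{43335} \approx 51.0$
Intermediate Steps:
$T = \frac{43336}{43335}$ ($T = 1 - \frac{1}{5 \left(-4716 - 3951\right)} = 1 - \frac{1}{5 \left(-8667\right)} = 1 - - \frac{1}{43335} = 1 + \frac{1}{43335} = \frac{43336}{43335} \approx 1.0$)
$T - \left(\left(-596 - -1142\right) - 596\right) = \frac{43336}{43335} - \left(\left(-596 - -1142\right) - 596\right) = \frac{43336}{43335} - \left(\left(-596 + 1142\right) - 596\right) = \frac{43336}{43335} - \left(546 - 596\right) = \frac{43336}{43335} - -50 = \frac{43336}{43335} + 50 = \frac{2210086}{43335}$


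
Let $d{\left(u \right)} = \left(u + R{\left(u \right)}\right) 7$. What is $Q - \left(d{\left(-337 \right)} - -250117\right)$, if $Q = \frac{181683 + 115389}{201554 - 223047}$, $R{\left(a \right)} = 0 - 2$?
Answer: $- \frac{5325058864}{21493} \approx -2.4776 \cdot 10^{5}$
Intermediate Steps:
$R{\left(a \right)} = -2$
$Q = - \frac{297072}{21493}$ ($Q = \frac{297072}{-21493} = 297072 \left(- \frac{1}{21493}\right) = - \frac{297072}{21493} \approx -13.822$)
$d{\left(u \right)} = -14 + 7 u$ ($d{\left(u \right)} = \left(u - 2\right) 7 = \left(-2 + u\right) 7 = -14 + 7 u$)
$Q - \left(d{\left(-337 \right)} - -250117\right) = - \frac{297072}{21493} - \left(\left(-14 + 7 \left(-337\right)\right) - -250117\right) = - \frac{297072}{21493} - \left(\left(-14 - 2359\right) + 250117\right) = - \frac{297072}{21493} - \left(-2373 + 250117\right) = - \frac{297072}{21493} - 247744 = - \frac{5325058864}{21493}$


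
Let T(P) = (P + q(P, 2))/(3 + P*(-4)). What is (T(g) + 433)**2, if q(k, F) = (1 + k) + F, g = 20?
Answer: 1108756804/5929 ≈ 1.8701e+5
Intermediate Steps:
q(k, F) = 1 + F + k
T(P) = (3 + 2*P)/(3 - 4*P) (T(P) = (P + (1 + 2 + P))/(3 + P*(-4)) = (P + (3 + P))/(3 - 4*P) = (3 + 2*P)/(3 - 4*P))
(T(g) + 433)**2 = ((-3 - 2*20)/(-3 + 4*20) + 433)**2 = ((-3 - 40)/(-3 + 80) + 433)**2 = (-43/77 + 433)**2 = (33298/77)**2 = 1108756804/5929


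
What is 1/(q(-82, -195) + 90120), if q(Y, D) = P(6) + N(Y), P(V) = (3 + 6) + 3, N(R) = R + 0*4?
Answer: 1/90050 ≈ 1.1105e-5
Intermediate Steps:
N(R) = R (N(R) = R + 0 = R)
P(V) = 12 (P(V) = 9 + 3 = 12)
q(Y, D) = 12 + Y
1/(q(-82, -195) + 90120) = 1/((12 - 82) + 90120) = 1/(-70 + 90120) = 1/90050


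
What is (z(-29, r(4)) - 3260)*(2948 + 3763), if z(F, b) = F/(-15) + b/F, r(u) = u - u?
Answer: -109324427/5 ≈ -2.1865e+7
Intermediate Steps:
r(u) = 0
z(F, b) = -F/15 + b/F (z(F, b) = F*(-1/15) + b/F = -F/15 + b/F)
(z(-29, r(4)) - 3260)*(2948 + 3763) = ((-1/15*(-29) + 0/(-29)) - 3260)*(2948 + 3763) = ((29/15 + 0*(-1/29)) - 3260)*6711 = ((29/15 + 0) - 3260)*6711 = (29/15 - 3260)*6711 = -48871/15*6711 = -109324427/5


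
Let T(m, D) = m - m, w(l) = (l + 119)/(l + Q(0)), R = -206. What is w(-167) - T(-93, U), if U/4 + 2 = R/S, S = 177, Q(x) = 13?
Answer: 24/77 ≈ 0.31169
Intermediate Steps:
w(l) = (119 + l)/(13 + l) (w(l) = (l + 119)/(l + 13) = (119 + l)/(13 + l))
U = -2240/177 (U = -8 + 4*(-206/177) = -8 - 824/177 = -2240/177 ≈ -12.655)
T(m, D) = 0
w(-167) - T(-93, U) = (119 - 167)/(13 - 167) - 1*0 = -48/(-154) + 0 = -1/154*(-48) + 0 = 24/77 + 0 = 24/77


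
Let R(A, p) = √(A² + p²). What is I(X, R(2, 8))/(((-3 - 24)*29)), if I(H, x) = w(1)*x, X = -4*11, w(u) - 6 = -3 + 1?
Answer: -8*√17/783 ≈ -0.042126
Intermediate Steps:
w(u) = 4 (w(u) = 6 + (-3 + 1) = 6 - 2 = 4)
X = -44
I(H, x) = 4*x
I(X, R(2, 8))/(((-3 - 24)*29)) = (4*√(2² + 8²))/(((-3 - 24)*29)) = (4*√(4 + 64))/((-27*29)) = (4*√68)/(-783) = (4*(2*√17))*(-1/783) = (8*√17)*(-1/783) = -8*√17/783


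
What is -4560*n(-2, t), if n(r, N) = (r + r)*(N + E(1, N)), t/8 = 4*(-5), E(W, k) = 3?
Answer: -2863680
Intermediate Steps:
t = -160 (t = 8*(4*(-5)) = 8*(-20) = -160)
n(r, N) = 2*r*(3 + N) (n(r, N) = (r + r)*(N + 3) = (2*r)*(3 + N) = 2*r*(3 + N))
-4560*n(-2, t) = -4560*2*(-2)*(3 - 160) = -4560*2*(-2)*(-157) = -4560*628 = -1*2863680 = -2863680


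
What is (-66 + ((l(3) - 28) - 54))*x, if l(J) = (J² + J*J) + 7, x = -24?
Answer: 2952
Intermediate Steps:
l(J) = 7 + 2*J² (l(J) = (J² + J²) + 7 = 2*J² + 7 = 7 + 2*J²)
(-66 + ((l(3) - 28) - 54))*x = (-66 + (((7 + 2*3²) - 28) - 54))*(-24) = (-66 + (((7 + 2*9) - 28) - 54))*(-24) = (-66 + (((7 + 18) - 28) - 54))*(-24) = (-66 + ((25 - 28) - 54))*(-24) = (-66 + (-3 - 54))*(-24) = (-66 - 57)*(-24) = -123*(-24) = 2952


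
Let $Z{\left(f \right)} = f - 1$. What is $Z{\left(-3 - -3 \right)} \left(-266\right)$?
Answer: $266$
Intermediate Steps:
$Z{\left(f \right)} = -1 + f$
$Z{\left(-3 - -3 \right)} \left(-266\right) = \left(-1 - 0\right) \left(-266\right) = \left(-1 + \left(-3 + 3\right)\right) \left(-266\right) = \left(-1 + 0\right) \left(-266\right) = \left(-1\right) \left(-266\right) = 266$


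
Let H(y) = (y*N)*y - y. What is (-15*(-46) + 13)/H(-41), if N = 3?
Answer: 703/5084 ≈ 0.13828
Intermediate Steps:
H(y) = -y + 3*y² (H(y) = (y*3)*y - y = (3*y)*y - y = 3*y² - y = -y + 3*y²)
(-15*(-46) + 13)/H(-41) = (-15*(-46) + 13)/((-41*(-1 + 3*(-41)))) = (690 + 13)/((-41*(-1 - 123))) = 703/((-41*(-124))) = 703/5084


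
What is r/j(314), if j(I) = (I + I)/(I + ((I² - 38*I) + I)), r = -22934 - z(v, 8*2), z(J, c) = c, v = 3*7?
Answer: -3190050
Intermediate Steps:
v = 21
r = -22950 (r = -22934 - 8*2 = -22934 - 1*16 = -22934 - 16 = -22950)
j(I) = 2*I/(I² - 36*I) (j(I) = (2*I)/(I + (I² - 37*I)) = (2*I)/(I² - 36*I) = 2*I/(I² - 36*I))
r/j(314) = -22950/(2/(-36 + 314)) = -22950/(2/278) = -22950/(2*(1/278)) = -22950/1/139 = -22950*139 = -3190050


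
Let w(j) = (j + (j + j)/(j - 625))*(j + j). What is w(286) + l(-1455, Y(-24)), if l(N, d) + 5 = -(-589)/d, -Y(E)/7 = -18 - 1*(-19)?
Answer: 385701992/2373 ≈ 1.6254e+5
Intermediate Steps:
w(j) = 2*j*(j + 2*j/(-625 + j)) (w(j) = (j + (2*j)/(-625 + j))*(2*j) = (j + 2*j/(-625 + j))*(2*j) = 2*j*(j + 2*j/(-625 + j)))
Y(E) = -7 (Y(E) = -7*(-18 - 1*(-19)) = -7*(-18 + 19) = -7*1 = -7)
l(N, d) = -5 + 589/d (l(N, d) = -5 - (-589)/d = -5 + 589/d)
w(286) + l(-1455, Y(-24)) = 2*286²*(-623 + 286)/(-625 + 286) + (-5 + 589/(-7)) = 2*81796*(-337)/(-339) + (-5 + 589*(-⅐)) = 2*81796*(-1/339)*(-337) + (-5 - 589/7) = 55130504/339 - 624/7 = 385701992/2373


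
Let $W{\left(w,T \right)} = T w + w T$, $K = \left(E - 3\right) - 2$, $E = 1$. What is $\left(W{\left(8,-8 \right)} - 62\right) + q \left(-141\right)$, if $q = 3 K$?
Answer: $1502$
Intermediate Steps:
$K = -4$ ($K = \left(1 - 3\right) - 2 = -2 - 2 = -4$)
$W{\left(w,T \right)} = 2 T w$ ($W{\left(w,T \right)} = T w + T w = 2 T w$)
$q = -12$ ($q = 3 \left(-4\right) = -12$)
$\left(W{\left(8,-8 \right)} - 62\right) + q \left(-141\right) = \left(2 \left(-8\right) 8 - 62\right) - -1692 = \left(-128 - 62\right) + 1692 = -190 + 1692 = 1502$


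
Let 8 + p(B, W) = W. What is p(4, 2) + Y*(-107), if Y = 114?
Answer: -12204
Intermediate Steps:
p(B, W) = -8 + W
p(4, 2) + Y*(-107) = (-8 + 2) + 114*(-107) = -6 - 12198 = -12204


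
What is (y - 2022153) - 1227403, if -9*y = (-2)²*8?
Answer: -29246036/9 ≈ -3.2496e+6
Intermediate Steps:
y = -32/9 (y = -(-2)²*8/9 = -4*8/9 = -⅑*32 = -32/9 ≈ -3.5556)
(y - 2022153) - 1227403 = (-32/9 - 2022153) - 1227403 = -18199409/9 - 1227403 = -29246036/9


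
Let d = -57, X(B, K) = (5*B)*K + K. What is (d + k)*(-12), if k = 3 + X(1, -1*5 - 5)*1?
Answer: 1368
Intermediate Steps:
X(B, K) = K + 5*B*K (X(B, K) = 5*B*K + K = K + 5*B*K)
k = -57 (k = 3 + ((-1*5 - 5)*(1 + 5*1))*1 = 3 + ((-5 - 5)*(1 + 5))*1 = 3 - 10*6*1 = 3 - 60*1 = 3 - 60 = -57)
(d + k)*(-12) = (-57 - 57)*(-12) = -114*(-12) = 1368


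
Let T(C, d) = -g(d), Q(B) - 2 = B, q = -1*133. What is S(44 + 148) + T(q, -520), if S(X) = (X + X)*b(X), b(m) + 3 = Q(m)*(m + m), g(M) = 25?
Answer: 28605287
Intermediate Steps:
q = -133
Q(B) = 2 + B
b(m) = -3 + 2*m*(2 + m) (b(m) = -3 + (2 + m)*(m + m) = -3 + (2 + m)*(2*m) = -3 + 2*m*(2 + m))
T(C, d) = -25 (T(C, d) = -1*25 = -25)
S(X) = 2*X*(-3 + 2*X*(2 + X)) (S(X) = (X + X)*(-3 + 2*X*(2 + X)) = (2*X)*(-3 + 2*X*(2 + X)) = 2*X*(-3 + 2*X*(2 + X)))
S(44 + 148) + T(q, -520) = 2*(44 + 148)*(-3 + 2*(44 + 148)*(2 + (44 + 148))) - 25 = 2*192*(-3 + 2*192*(2 + 192)) - 25 = 2*192*(-3 + 2*192*194) - 25 = 2*192*(-3 + 74496) - 25 = 2*192*74493 - 25 = 28605312 - 25 = 28605287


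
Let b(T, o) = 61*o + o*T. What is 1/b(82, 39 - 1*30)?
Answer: 1/1287 ≈ 0.00077700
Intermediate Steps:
b(T, o) = 61*o + T*o
1/b(82, 39 - 1*30) = 1/((39 - 1*30)*(61 + 82)) = 1/((39 - 30)*143) = 1/(9*143) = 1/1287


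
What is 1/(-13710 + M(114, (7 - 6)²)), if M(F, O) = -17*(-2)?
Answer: -1/13676 ≈ -7.3121e-5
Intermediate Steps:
M(F, O) = 34
1/(-13710 + M(114, (7 - 6)²)) = 1/(-13710 + 34) = 1/(-13676) = -1/13676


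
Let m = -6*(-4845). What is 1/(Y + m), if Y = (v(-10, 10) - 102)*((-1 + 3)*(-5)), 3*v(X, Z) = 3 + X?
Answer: 3/90340 ≈ 3.3208e-5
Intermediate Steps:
v(X, Z) = 1 + X/3 (v(X, Z) = (3 + X)/3 = 1 + X/3)
m = 29070
Y = 3130/3 (Y = ((1 + (1/3)*(-10)) - 102)*((-1 + 3)*(-5)) = ((1 - 10/3) - 102)*(2*(-5)) = (-7/3 - 102)*(-10) = -313/3*(-10) = 3130/3 ≈ 1043.3)
1/(Y + m) = 1/(3130/3 + 29070) = 1/(90340/3) = 3/90340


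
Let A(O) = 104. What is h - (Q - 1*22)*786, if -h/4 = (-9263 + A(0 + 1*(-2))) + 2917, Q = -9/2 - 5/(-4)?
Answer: 89629/2 ≈ 44815.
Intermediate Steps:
Q = -13/4 (Q = -9*1/2 - 5*(-1/4) = -9/2 + 5/4 = -13/4 ≈ -3.2500)
h = 24968 (h = -4*((-9263 + 104) + 2917) = -4*(-9159 + 2917) = -4*(-6242) = 24968)
h - (Q - 1*22)*786 = 24968 - (-13/4 - 1*22)*786 = 24968 - (-13/4 - 22)*786 = 24968 - (-101)*786/4 = 24968 - 1*(-39693/2) = 24968 + 39693/2 = 89629/2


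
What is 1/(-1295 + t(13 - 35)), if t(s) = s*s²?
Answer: -1/11943 ≈ -8.3731e-5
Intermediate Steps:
t(s) = s³
1/(-1295 + t(13 - 35)) = 1/(-1295 + (13 - 35)³) = 1/(-1295 + (-22)³) = 1/(-1295 - 10648) = 1/(-11943) = -1/11943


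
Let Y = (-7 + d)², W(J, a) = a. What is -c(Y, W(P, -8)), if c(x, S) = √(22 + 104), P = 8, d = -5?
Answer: -3*√14 ≈ -11.225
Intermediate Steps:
Y = 144 (Y = (-7 - 5)² = (-12)² = 144)
c(x, S) = 3*√14 (c(x, S) = √126 = 3*√14)
-c(Y, W(P, -8)) = -3*√14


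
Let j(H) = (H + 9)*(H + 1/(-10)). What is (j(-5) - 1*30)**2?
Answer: 63504/25 ≈ 2540.2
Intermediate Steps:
j(H) = (9 + H)*(-1/10 + H) (j(H) = (9 + H)*(H - 1/10) = (9 + H)*(-1/10 + H))
(j(-5) - 1*30)**2 = ((-9/10 + (-5)**2 + (89/10)*(-5)) - 1*30)**2 = ((-9/10 + 25 - 89/2) - 30)**2 = (-102/5 - 30)**2 = (-252/5)**2 = 63504/25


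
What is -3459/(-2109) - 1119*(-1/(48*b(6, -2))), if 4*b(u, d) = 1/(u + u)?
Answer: 787810/703 ≈ 1120.6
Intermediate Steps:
b(u, d) = 1/(8*u) (b(u, d) = 1/(4*(u + u)) = 1/(4*((2*u))) = (1/(2*u))/4 = 1/(8*u))
-3459/(-2109) - 1119*(-1/(48*b(6, -2))) = -3459/(-2109) - 1119/((-6*8)*((⅛)/6)) = -3459*(-1/2109) - 1119*(-1/1) = 1153/703 - 1119/((-48*1/48)) = 1153/703 - 1119/(-1) = 1153/703 - 1119*(-1) = 1153/703 + 1119 = 787810/703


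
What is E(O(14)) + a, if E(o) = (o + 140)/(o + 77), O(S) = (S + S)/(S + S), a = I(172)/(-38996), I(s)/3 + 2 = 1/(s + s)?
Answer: 315270457/174390112 ≈ 1.8078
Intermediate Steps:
I(s) = -6 + 3/(2*s) (I(s) = -6 + 3/(s + s) = -6 + 3/((2*s)) = -6 + 3*(1/(2*s)) = -6 + 3/(2*s))
a = 2061/13414624 (a = (-6 + (3/2)/172)/(-38996) = (-6 + (3/2)*(1/172))*(-1/38996) = (-6 + 3/344)*(-1/38996) = -2061/344*(-1/38996) = 2061/13414624 ≈ 0.00015364)
O(S) = 1 (O(S) = (2*S)/((2*S)) = (2*S)*(1/(2*S)) = 1)
E(o) = (140 + o)/(77 + o)
E(O(14)) + a = (140 + 1)/(77 + 1) + 2061/13414624 = 141/78 + 2061/13414624 = (1/78)*141 + 2061/13414624 = 47/26 + 2061/13414624 = 315270457/174390112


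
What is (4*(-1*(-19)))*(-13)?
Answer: -988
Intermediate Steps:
(4*(-1*(-19)))*(-13) = (4*19)*(-13) = 76*(-13) = -988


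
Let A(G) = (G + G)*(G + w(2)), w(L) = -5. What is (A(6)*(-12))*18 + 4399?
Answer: 1807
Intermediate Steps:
A(G) = 2*G*(-5 + G) (A(G) = (G + G)*(G - 5) = (2*G)*(-5 + G) = 2*G*(-5 + G))
(A(6)*(-12))*18 + 4399 = ((2*6*(-5 + 6))*(-12))*18 + 4399 = ((2*6*1)*(-12))*18 + 4399 = (12*(-12))*18 + 4399 = -144*18 + 4399 = -2592 + 4399 = 1807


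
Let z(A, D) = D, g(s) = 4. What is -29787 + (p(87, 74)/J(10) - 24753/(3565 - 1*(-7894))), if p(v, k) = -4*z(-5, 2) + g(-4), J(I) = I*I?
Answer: -8533861109/286475 ≈ -29789.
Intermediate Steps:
J(I) = I**2
p(v, k) = -4 (p(v, k) = -4*2 + 4 = -8 + 4 = -4)
-29787 + (p(87, 74)/J(10) - 24753/(3565 - 1*(-7894))) = -29787 + (-4/(10**2) - 24753/(3565 - 1*(-7894))) = -29787 + (-4/100 - 24753/(3565 + 7894)) = -29787 + (-4*1/100 - 24753/11459) = -29787 + (-1/25 - 24753*1/11459) = -29787 + (-1/25 - 24753/11459) = -29787 - 630284/286475 = -8533861109/286475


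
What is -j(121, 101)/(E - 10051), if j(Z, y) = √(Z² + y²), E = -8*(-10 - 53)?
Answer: √24842/9547 ≈ 0.016509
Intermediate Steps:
E = 504 (E = -8*(-63) = 504)
-j(121, 101)/(E - 10051) = -√(121² + 101²)/(504 - 10051) = -√(14641 + 10201)/(-9547) = -√24842*(-1)/9547 = -(-1)*√24842/9547 = √24842/9547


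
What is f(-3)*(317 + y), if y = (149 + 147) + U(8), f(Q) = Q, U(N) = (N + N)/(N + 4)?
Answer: -1843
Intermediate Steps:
U(N) = 2*N/(4 + N) (U(N) = (2*N)/(4 + N) = 2*N/(4 + N))
y = 892/3 (y = (149 + 147) + 2*8/(4 + 8) = 296 + 2*8/12 = 296 + 2*8*(1/12) = 296 + 4/3 = 892/3 ≈ 297.33)
f(-3)*(317 + y) = -3*(317 + 892/3) = -3*1843/3 = -1843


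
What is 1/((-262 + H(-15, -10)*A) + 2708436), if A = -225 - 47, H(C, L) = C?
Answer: 1/2712254 ≈ 3.6870e-7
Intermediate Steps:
A = -272
1/((-262 + H(-15, -10)*A) + 2708436) = 1/((-262 - 15*(-272)) + 2708436) = 1/((-262 + 4080) + 2708436) = 1/(3818 + 2708436) = 1/2712254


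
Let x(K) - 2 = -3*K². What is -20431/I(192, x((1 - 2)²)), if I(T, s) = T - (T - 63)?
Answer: -20431/63 ≈ -324.30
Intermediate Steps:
x(K) = 2 - 3*K²
I(T, s) = 63 (I(T, s) = T - (-63 + T) = T + (63 - T) = 63)
-20431/I(192, x((1 - 2)²)) = -20431/63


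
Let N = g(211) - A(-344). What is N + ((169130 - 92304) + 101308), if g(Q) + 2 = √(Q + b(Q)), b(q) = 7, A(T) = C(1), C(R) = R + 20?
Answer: 178111 + √218 ≈ 1.7813e+5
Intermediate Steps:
C(R) = 20 + R
A(T) = 21 (A(T) = 20 + 1 = 21)
g(Q) = -2 + √(7 + Q) (g(Q) = -2 + √(Q + 7) = -2 + √(7 + Q))
N = -23 + √218 (N = (-2 + √(7 + 211)) - 1*21 = (-2 + √218) - 21 = -23 + √218 ≈ -8.2352)
N + ((169130 - 92304) + 101308) = (-23 + √218) + ((169130 - 92304) + 101308) = (-23 + √218) + (76826 + 101308) = (-23 + √218) + 178134 = 178111 + √218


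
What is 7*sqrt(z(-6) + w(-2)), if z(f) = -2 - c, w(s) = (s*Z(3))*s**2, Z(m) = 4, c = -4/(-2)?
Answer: 42*I ≈ 42.0*I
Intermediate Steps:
c = 2 (c = -4*(-1/2) = 2)
w(s) = 4*s**3 (w(s) = (s*4)*s**2 = (4*s)*s**2 = 4*s**3)
z(f) = -4 (z(f) = -2 - 1*2 = -2 - 2 = -4)
7*sqrt(z(-6) + w(-2)) = 7*sqrt(-4 + 4*(-2)**3) = 7*sqrt(-4 + 4*(-8)) = 7*sqrt(-4 - 32) = 7*sqrt(-36) = 7*(6*I) = 42*I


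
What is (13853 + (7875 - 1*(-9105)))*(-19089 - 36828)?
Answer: -1724088861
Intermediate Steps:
(13853 + (7875 - 1*(-9105)))*(-19089 - 36828) = (13853 + (7875 + 9105))*(-55917) = (13853 + 16980)*(-55917) = 30833*(-55917) = -1724088861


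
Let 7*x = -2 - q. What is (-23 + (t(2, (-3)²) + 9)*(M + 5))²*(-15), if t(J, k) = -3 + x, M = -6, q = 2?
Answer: -594015/49 ≈ -12123.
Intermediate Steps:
x = -4/7 (x = (-2 - 1*2)/7 = (-2 - 2)/7 = (⅐)*(-4) = -4/7 ≈ -0.57143)
t(J, k) = -25/7 (t(J, k) = -3 - 4/7 = -25/7)
(-23 + (t(2, (-3)²) + 9)*(M + 5))²*(-15) = (-23 + (-25/7 + 9)*(-6 + 5))²*(-15) = (-23 + (38/7)*(-1))²*(-15) = (-23 - 38/7)²*(-15) = (-199/7)²*(-15) = (39601/49)*(-15) = -594015/49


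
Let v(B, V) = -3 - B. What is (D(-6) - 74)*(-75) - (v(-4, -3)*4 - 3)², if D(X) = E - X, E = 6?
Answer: 4649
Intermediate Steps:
D(X) = 6 - X
(D(-6) - 74)*(-75) - (v(-4, -3)*4 - 3)² = ((6 - 1*(-6)) - 74)*(-75) - ((-3 - 1*(-4))*4 - 3)² = ((6 + 6) - 74)*(-75) - ((-3 + 4)*4 - 3)² = (12 - 74)*(-75) - (1*4 - 3)² = -62*(-75) - (4 - 3)² = 4650 - 1*1² = 4650 - 1*1 = 4650 - 1 = 4649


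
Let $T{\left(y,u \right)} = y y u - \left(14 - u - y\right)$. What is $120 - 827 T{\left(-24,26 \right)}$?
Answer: $-12375108$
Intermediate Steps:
$T{\left(y,u \right)} = -14 + u + y + u y^{2}$ ($T{\left(y,u \right)} = y^{2} u - \left(14 - u - y\right) = u y^{2} + \left(-14 + u + y\right) = -14 + u + y + u y^{2}$)
$120 - 827 T{\left(-24,26 \right)} = 120 - 827 \left(-14 + 26 - 24 + 26 \left(-24\right)^{2}\right) = 120 - 827 \left(-14 + 26 - 24 + 26 \cdot 576\right) = 120 - 827 \left(-14 + 26 - 24 + 14976\right) = 120 - 12375228 = -12375108$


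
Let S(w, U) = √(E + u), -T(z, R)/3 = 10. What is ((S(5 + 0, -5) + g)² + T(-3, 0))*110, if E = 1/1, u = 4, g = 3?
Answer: -1760 + 660*√5 ≈ -284.20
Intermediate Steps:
T(z, R) = -30 (T(z, R) = -3*10 = -30)
E = 1
S(w, U) = √5 (S(w, U) = √(1 + 4) = √5)
((S(5 + 0, -5) + g)² + T(-3, 0))*110 = ((√5 + 3)² - 30)*110 = ((3 + √5)² - 30)*110 = (-30 + (3 + √5)²)*110 = -3300 + 110*(3 + √5)²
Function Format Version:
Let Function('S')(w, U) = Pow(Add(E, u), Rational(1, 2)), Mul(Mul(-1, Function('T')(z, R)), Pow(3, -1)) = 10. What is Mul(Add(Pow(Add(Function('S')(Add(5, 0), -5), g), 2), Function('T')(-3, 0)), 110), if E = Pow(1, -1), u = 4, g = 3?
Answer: Add(-1760, Mul(660, Pow(5, Rational(1, 2)))) ≈ -284.20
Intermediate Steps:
Function('T')(z, R) = -30 (Function('T')(z, R) = Mul(-3, 10) = -30)
E = 1
Function('S')(w, U) = Pow(5, Rational(1, 2)) (Function('S')(w, U) = Pow(Add(1, 4), Rational(1, 2)) = Pow(5, Rational(1, 2)))
Mul(Add(Pow(Add(Function('S')(Add(5, 0), -5), g), 2), Function('T')(-3, 0)), 110) = Mul(Add(Pow(Add(Pow(5, Rational(1, 2)), 3), 2), -30), 110) = Mul(Add(Pow(Add(3, Pow(5, Rational(1, 2))), 2), -30), 110) = Mul(Add(-30, Pow(Add(3, Pow(5, Rational(1, 2))), 2)), 110) = Add(-3300, Mul(110, Pow(Add(3, Pow(5, Rational(1, 2))), 2)))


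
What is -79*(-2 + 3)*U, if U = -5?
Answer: 395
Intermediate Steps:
-79*(-2 + 3)*U = -79*(-2 + 3)*(-5) = -79*(-5) = 395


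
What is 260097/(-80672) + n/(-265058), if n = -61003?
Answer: -32009778305/10691379488 ≈ -2.9940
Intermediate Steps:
260097/(-80672) + n/(-265058) = 260097/(-80672) - 61003/(-265058) = 260097*(-1/80672) - 61003*(-1/265058) = -260097/80672 + 61003/265058 = -32009778305/10691379488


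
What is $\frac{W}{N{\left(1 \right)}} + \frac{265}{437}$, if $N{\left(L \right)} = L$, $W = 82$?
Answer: $\frac{36099}{437} \approx 82.606$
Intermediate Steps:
$\frac{W}{N{\left(1 \right)}} + \frac{265}{437} = \frac{82}{1} + \frac{265}{437} = 82 \cdot 1 + 265 \cdot \frac{1}{437} = 82 + \frac{265}{437} = \frac{36099}{437}$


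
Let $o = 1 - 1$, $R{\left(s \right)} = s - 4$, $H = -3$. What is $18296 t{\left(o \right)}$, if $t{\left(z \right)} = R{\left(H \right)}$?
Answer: $-128072$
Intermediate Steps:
$R{\left(s \right)} = -4 + s$
$o = 0$ ($o = 1 - 1 = 0$)
$t{\left(z \right)} = -7$ ($t{\left(z \right)} = -4 - 3 = -7$)
$18296 t{\left(o \right)} = 18296 \left(-7\right) = -128072$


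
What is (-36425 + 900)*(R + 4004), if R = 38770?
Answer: -1519546350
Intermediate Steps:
(-36425 + 900)*(R + 4004) = (-36425 + 900)*(38770 + 4004) = -35525*42774 = -1519546350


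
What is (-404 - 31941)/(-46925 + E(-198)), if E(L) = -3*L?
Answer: 32345/46331 ≈ 0.69813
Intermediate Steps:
(-404 - 31941)/(-46925 + E(-198)) = (-404 - 31941)/(-46925 - 3*(-198)) = -32345/(-46925 + 594) = -32345/(-46331) = -32345*(-1/46331) = 32345/46331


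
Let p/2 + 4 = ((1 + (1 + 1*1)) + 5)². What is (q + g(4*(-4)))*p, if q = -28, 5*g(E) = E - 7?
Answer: -3912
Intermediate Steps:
g(E) = -7/5 + E/5 (g(E) = (E - 7)/5 = (-7 + E)/5 = -7/5 + E/5)
p = 120 (p = -8 + 2*((1 + (1 + 1*1)) + 5)² = -8 + 2*((1 + (1 + 1)) + 5)² = -8 + 2*((1 + 2) + 5)² = -8 + 2*(3 + 5)² = -8 + 2*8² = -8 + 2*64 = -8 + 128 = 120)
(q + g(4*(-4)))*p = (-28 + (-7/5 + (4*(-4))/5))*120 = (-28 + (-7/5 + (⅕)*(-16)))*120 = (-28 + (-7/5 - 16/5))*120 = (-28 - 23/5)*120 = -163/5*120 = -3912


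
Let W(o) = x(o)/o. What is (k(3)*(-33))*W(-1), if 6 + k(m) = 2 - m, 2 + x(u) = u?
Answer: 693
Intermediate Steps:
x(u) = -2 + u
k(m) = -4 - m (k(m) = -6 + (2 - m) = -4 - m)
W(o) = (-2 + o)/o
(k(3)*(-33))*W(-1) = ((-4 - 1*3)*(-33))*((-2 - 1)/(-1)) = ((-4 - 3)*(-33))*(-1*(-3)) = -7*(-33)*3 = 231*3 = 693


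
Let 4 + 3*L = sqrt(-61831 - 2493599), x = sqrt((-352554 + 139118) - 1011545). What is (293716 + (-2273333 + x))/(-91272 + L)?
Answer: 162617618082/7497994783 + 9*sqrt(347817021870)/74979947830 - 246438*I*sqrt(136109)/7497994783 + 5938851*I*sqrt(2555430)/74979947830 ≈ 21.688 + 0.11449*I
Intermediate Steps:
x = 3*I*sqrt(136109) (x = sqrt(-213436 - 1011545) = sqrt(-1224981) = 3*I*sqrt(136109) ≈ 1106.8*I)
L = -4/3 + I*sqrt(2555430)/3 (L = -4/3 + sqrt(-61831 - 2493599)/3 = -4/3 + sqrt(-2555430)/3 = -4/3 + (I*sqrt(2555430))/3 = -4/3 + I*sqrt(2555430)/3 ≈ -1.3333 + 532.86*I)
(293716 + (-2273333 + x))/(-91272 + L) = (293716 + (-2273333 + 3*I*sqrt(136109)))/(-91272 + (-4/3 + I*sqrt(2555430)/3)) = (-1979617 + 3*I*sqrt(136109))/(-273820/3 + I*sqrt(2555430)/3)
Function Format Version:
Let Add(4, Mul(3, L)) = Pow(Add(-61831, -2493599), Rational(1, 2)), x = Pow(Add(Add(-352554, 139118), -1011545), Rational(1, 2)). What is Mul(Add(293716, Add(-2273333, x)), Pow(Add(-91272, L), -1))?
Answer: Add(Rational(162617618082, 7497994783), Mul(Rational(9, 74979947830), Pow(347817021870, Rational(1, 2))), Mul(Rational(-246438, 7497994783), I, Pow(136109, Rational(1, 2))), Mul(Rational(5938851, 74979947830), I, Pow(2555430, Rational(1, 2)))) ≈ Add(21.688, Mul(0.11449, I))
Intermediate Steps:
x = Mul(3, I, Pow(136109, Rational(1, 2))) (x = Pow(Add(-213436, -1011545), Rational(1, 2)) = Pow(-1224981, Rational(1, 2)) = Mul(3, I, Pow(136109, Rational(1, 2))) ≈ Mul(1106.8, I))
L = Add(Rational(-4, 3), Mul(Rational(1, 3), I, Pow(2555430, Rational(1, 2)))) (L = Add(Rational(-4, 3), Mul(Rational(1, 3), Pow(Add(-61831, -2493599), Rational(1, 2)))) = Add(Rational(-4, 3), Mul(Rational(1, 3), Pow(-2555430, Rational(1, 2)))) = Add(Rational(-4, 3), Mul(Rational(1, 3), Mul(I, Pow(2555430, Rational(1, 2))))) = Add(Rational(-4, 3), Mul(Rational(1, 3), I, Pow(2555430, Rational(1, 2)))) ≈ Add(-1.3333, Mul(532.86, I)))
Mul(Add(293716, Add(-2273333, x)), Pow(Add(-91272, L), -1)) = Mul(Add(293716, Add(-2273333, Mul(3, I, Pow(136109, Rational(1, 2))))), Pow(Add(-91272, Add(Rational(-4, 3), Mul(Rational(1, 3), I, Pow(2555430, Rational(1, 2))))), -1)) = Mul(Add(-1979617, Mul(3, I, Pow(136109, Rational(1, 2)))), Pow(Add(Rational(-273820, 3), Mul(Rational(1, 3), I, Pow(2555430, Rational(1, 2)))), -1)) = Mul(Pow(Add(Rational(-273820, 3), Mul(Rational(1, 3), I, Pow(2555430, Rational(1, 2)))), -1), Add(-1979617, Mul(3, I, Pow(136109, Rational(1, 2)))))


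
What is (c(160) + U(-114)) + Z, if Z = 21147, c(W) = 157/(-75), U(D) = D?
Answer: 1577318/75 ≈ 21031.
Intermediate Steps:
c(W) = -157/75 (c(W) = 157*(-1/75) = -157/75)
(c(160) + U(-114)) + Z = (-157/75 - 114) + 21147 = -8707/75 + 21147 = 1577318/75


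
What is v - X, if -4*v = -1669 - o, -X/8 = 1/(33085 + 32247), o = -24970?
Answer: -380575225/65332 ≈ -5825.3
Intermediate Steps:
X = -2/16333 (X = -8/(33085 + 32247) = -8/65332 = -8*1/65332 = -2/16333 ≈ -0.00012245)
v = -23301/4 (v = -(-1669 - 1*(-24970))/4 = -(-1669 + 24970)/4 = -¼*23301 = -23301/4 ≈ -5825.3)
v - X = -23301/4 - 1*(-2/16333) = -23301/4 + 2/16333 = -380575225/65332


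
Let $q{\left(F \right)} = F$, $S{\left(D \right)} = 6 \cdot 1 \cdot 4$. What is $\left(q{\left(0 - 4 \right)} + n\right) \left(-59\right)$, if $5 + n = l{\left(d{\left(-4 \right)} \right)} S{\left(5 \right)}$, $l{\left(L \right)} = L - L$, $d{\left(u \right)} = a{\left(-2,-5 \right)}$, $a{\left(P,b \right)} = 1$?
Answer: $531$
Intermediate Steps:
$S{\left(D \right)} = 24$ ($S{\left(D \right)} = 6 \cdot 4 = 24$)
$d{\left(u \right)} = 1$
$l{\left(L \right)} = 0$
$n = -5$ ($n = -5 + 0 \cdot 24 = -5 + 0 = -5$)
$\left(q{\left(0 - 4 \right)} + n\right) \left(-59\right) = \left(\left(0 - 4\right) - 5\right) \left(-59\right) = \left(-4 - 5\right) \left(-59\right) = \left(-9\right) \left(-59\right) = 531$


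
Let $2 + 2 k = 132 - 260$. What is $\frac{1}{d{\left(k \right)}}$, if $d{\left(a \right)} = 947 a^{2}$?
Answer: $\frac{1}{4001075} \approx 2.4993 \cdot 10^{-7}$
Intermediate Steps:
$k = -65$ ($k = -1 + \frac{132 - 260}{2} = -1 + \frac{1}{2} \left(-128\right) = -1 - 64 = -65$)
$\frac{1}{d{\left(k \right)}} = \frac{1}{947 \left(-65\right)^{2}} = \frac{1}{947 \cdot 4225} = \frac{1}{4001075}$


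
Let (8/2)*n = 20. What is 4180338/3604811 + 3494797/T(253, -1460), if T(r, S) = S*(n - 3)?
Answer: -12585876081407/10526048120 ≈ -1195.7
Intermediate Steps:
n = 5 (n = (¼)*20 = 5)
T(r, S) = 2*S (T(r, S) = S*(5 - 3) = S*2 = 2*S)
4180338/3604811 + 3494797/T(253, -1460) = 4180338/3604811 + 3494797/((2*(-1460))) = 4180338*(1/3604811) + 3494797/(-2920) = 4180338/3604811 + 3494797*(-1/2920) = 4180338/3604811 - 3494797/2920 = -12585876081407/10526048120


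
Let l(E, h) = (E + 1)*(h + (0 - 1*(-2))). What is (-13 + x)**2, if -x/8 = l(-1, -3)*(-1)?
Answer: 169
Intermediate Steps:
l(E, h) = (1 + E)*(2 + h) (l(E, h) = (1 + E)*(h + (0 + 2)) = (1 + E)*(h + 2) = (1 + E)*(2 + h))
x = 0 (x = -8*(2 - 3 + 2*(-1) - 1*(-3))*(-1) = -8*(2 - 3 - 2 + 3)*(-1) = -0*(-1) = -8*0 = 0)
(-13 + x)**2 = (-13 + 0)**2 = (-13)**2 = 169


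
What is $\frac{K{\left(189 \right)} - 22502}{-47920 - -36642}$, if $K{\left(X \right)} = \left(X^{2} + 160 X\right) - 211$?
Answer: $- \frac{21624}{5639} \approx -3.8347$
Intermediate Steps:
$K{\left(X \right)} = -211 + X^{2} + 160 X$
$\frac{K{\left(189 \right)} - 22502}{-47920 - -36642} = \frac{\left(-211 + 189^{2} + 160 \cdot 189\right) - 22502}{-47920 - -36642} = \frac{\left(-211 + 35721 + 30240\right) - 22502}{-47920 + 36642} = \frac{65750 - 22502}{-11278} = 43248 \left(- \frac{1}{11278}\right) = - \frac{21624}{5639}$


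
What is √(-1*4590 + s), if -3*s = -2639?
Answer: I*√33393/3 ≈ 60.912*I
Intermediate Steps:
s = 2639/3 (s = -⅓*(-2639) = 2639/3 ≈ 879.67)
√(-1*4590 + s) = √(-1*4590 + 2639/3) = √(-4590 + 2639/3) = √(-11131/3) = I*√33393/3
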